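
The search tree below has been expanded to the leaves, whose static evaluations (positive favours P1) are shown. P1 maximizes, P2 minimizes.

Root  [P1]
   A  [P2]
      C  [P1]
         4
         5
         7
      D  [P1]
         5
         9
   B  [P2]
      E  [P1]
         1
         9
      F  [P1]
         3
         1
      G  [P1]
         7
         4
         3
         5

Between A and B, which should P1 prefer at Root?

A

C (P1): max(4, 5, 7) = 7
D (P1): max(5, 9) = 9
A (P2): min(7, 9) = 7
E (P1): max(1, 9) = 9
F (P1): max(3, 1) = 3
G (P1): max(7, 4, 3, 5) = 7
B (P2): min(9, 3, 7) = 3
P1 prefers the higher value; A=7, B=3. A is better since 7 > 3.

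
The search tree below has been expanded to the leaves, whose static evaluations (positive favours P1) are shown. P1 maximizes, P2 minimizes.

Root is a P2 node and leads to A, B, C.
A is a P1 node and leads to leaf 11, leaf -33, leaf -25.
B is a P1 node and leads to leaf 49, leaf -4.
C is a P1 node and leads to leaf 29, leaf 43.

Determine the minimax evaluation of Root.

A (P1): max(11, -33, -25) = 11
B (P1): max(49, -4) = 49
C (P1): max(29, 43) = 43
Root (P2): min(11, 49, 43) = 11

11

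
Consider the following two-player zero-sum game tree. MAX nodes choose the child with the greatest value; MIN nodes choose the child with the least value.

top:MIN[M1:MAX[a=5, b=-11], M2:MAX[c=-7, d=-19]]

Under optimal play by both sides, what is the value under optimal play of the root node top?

-7

M1 (MAX): max(5, -11) = 5
M2 (MAX): max(-7, -19) = -7
top (MIN): min(5, -7) = -7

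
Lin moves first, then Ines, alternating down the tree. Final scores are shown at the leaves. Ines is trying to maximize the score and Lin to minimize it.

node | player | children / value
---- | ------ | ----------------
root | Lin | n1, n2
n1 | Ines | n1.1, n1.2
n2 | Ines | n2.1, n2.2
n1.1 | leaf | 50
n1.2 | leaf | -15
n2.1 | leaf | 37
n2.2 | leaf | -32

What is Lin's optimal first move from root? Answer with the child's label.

n2

n1 (Ines): max(50, -15) = 50
n2 (Ines): max(37, -32) = 37
root (Lin): min(50, 37) = 37
Lin at root wants the lowest of {n1=50, n2=37}, so chooses n2.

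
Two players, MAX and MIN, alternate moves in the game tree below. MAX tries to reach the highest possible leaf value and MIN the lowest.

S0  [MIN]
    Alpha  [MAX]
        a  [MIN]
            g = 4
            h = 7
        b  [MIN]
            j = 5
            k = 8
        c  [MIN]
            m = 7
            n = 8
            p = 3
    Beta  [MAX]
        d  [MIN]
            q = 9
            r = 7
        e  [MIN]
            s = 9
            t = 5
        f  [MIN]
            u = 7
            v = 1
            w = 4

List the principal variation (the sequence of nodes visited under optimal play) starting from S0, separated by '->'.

a (MIN): min(4, 7) = 4
b (MIN): min(5, 8) = 5
c (MIN): min(7, 8, 3) = 3
Alpha (MAX): max(4, 5, 3) = 5
d (MIN): min(9, 7) = 7
e (MIN): min(9, 5) = 5
f (MIN): min(7, 1, 4) = 1
Beta (MAX): max(7, 5, 1) = 7
S0 (MIN): min(5, 7) = 5
At S0, MIN picks Alpha (lowest: 5).
At Alpha, MAX picks b (highest: 5).
At b, MIN picks j (lowest: 5).
Terminal value 5.

S0 -> Alpha -> b -> j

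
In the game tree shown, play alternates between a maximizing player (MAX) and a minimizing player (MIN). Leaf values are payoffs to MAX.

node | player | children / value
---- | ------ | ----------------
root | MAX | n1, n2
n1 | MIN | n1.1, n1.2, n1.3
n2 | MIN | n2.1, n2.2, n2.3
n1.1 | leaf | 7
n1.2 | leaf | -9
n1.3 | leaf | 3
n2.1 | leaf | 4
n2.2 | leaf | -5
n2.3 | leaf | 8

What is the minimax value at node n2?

n2 (MIN): min(4, -5, 8) = -5

-5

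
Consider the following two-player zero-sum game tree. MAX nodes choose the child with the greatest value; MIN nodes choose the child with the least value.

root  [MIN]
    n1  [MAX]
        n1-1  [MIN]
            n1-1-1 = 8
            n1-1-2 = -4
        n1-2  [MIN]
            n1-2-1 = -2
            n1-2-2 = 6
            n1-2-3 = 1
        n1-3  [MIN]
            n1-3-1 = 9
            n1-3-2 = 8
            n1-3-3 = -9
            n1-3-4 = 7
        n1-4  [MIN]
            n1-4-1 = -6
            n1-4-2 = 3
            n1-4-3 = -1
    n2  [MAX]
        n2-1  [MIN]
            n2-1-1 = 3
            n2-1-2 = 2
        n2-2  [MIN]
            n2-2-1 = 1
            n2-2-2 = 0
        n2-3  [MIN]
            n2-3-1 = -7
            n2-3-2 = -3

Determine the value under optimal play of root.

n1-1 (MIN): min(8, -4) = -4
n1-2 (MIN): min(-2, 6, 1) = -2
n1-3 (MIN): min(9, 8, -9, 7) = -9
n1-4 (MIN): min(-6, 3, -1) = -6
n1 (MAX): max(-4, -2, -9, -6) = -2
n2-1 (MIN): min(3, 2) = 2
n2-2 (MIN): min(1, 0) = 0
n2-3 (MIN): min(-7, -3) = -7
n2 (MAX): max(2, 0, -7) = 2
root (MIN): min(-2, 2) = -2

-2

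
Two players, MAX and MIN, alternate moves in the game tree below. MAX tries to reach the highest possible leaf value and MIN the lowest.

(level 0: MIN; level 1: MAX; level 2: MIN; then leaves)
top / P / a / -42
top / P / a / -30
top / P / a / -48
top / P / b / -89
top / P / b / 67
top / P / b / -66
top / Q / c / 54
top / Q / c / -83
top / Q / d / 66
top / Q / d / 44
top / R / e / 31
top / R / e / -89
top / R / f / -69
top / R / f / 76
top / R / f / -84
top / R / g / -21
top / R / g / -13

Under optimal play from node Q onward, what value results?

44

c (MIN): min(54, -83) = -83
d (MIN): min(66, 44) = 44
Q (MAX): max(-83, 44) = 44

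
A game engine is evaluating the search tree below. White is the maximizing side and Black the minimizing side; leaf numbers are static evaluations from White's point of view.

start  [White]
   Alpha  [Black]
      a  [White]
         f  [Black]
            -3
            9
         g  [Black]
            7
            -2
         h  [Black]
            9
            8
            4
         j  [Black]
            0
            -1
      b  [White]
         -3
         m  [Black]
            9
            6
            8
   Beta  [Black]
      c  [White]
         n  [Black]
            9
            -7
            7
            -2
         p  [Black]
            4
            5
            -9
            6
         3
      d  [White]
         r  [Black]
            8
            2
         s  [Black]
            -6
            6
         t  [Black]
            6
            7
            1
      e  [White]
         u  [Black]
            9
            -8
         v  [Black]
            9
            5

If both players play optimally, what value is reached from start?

4

f (Black): min(-3, 9) = -3
g (Black): min(7, -2) = -2
h (Black): min(9, 8, 4) = 4
j (Black): min(0, -1) = -1
a (White): max(-3, -2, 4, -1) = 4
m (Black): min(9, 6, 8) = 6
b (White): max(-3, 6) = 6
Alpha (Black): min(4, 6) = 4
n (Black): min(9, -7, 7, -2) = -7
p (Black): min(4, 5, -9, 6) = -9
c (White): max(-7, -9, 3) = 3
r (Black): min(8, 2) = 2
s (Black): min(-6, 6) = -6
t (Black): min(6, 7, 1) = 1
d (White): max(2, -6, 1) = 2
u (Black): min(9, -8) = -8
v (Black): min(9, 5) = 5
e (White): max(-8, 5) = 5
Beta (Black): min(3, 2, 5) = 2
start (White): max(4, 2) = 4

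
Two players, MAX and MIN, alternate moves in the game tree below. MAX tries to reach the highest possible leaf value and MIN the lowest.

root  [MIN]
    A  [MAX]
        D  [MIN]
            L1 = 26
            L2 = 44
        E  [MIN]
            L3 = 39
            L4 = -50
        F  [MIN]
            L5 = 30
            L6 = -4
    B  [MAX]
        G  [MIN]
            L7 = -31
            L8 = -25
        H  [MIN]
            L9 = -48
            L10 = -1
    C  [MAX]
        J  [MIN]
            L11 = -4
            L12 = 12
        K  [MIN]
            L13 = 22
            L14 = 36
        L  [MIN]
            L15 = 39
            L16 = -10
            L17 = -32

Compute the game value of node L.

-32

L (MIN): min(39, -10, -32) = -32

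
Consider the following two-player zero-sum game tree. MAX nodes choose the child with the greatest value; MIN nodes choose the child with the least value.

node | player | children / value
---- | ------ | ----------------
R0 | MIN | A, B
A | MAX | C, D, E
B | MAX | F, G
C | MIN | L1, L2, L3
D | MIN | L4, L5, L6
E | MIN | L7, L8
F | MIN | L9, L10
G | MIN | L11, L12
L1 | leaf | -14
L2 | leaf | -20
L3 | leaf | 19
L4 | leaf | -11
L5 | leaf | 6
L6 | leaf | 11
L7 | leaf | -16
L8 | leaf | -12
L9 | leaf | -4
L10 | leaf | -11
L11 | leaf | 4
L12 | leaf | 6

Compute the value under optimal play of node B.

F (MIN): min(-4, -11) = -11
G (MIN): min(4, 6) = 4
B (MAX): max(-11, 4) = 4

4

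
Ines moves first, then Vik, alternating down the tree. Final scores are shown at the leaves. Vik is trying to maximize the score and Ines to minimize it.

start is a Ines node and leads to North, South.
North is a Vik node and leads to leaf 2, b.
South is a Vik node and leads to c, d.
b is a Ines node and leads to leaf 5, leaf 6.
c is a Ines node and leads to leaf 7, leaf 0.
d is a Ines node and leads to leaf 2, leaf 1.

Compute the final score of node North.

b (Ines): min(5, 6) = 5
North (Vik): max(2, 5) = 5

5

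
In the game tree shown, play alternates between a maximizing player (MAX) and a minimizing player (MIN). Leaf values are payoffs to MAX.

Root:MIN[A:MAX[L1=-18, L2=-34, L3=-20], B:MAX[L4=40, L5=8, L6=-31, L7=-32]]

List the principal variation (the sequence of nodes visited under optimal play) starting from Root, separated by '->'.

Root -> A -> L1

A (MAX): max(-18, -34, -20) = -18
B (MAX): max(40, 8, -31, -32) = 40
Root (MIN): min(-18, 40) = -18
At Root, MIN picks A (lowest: -18).
At A, MAX picks L1 (highest: -18).
Terminal value -18.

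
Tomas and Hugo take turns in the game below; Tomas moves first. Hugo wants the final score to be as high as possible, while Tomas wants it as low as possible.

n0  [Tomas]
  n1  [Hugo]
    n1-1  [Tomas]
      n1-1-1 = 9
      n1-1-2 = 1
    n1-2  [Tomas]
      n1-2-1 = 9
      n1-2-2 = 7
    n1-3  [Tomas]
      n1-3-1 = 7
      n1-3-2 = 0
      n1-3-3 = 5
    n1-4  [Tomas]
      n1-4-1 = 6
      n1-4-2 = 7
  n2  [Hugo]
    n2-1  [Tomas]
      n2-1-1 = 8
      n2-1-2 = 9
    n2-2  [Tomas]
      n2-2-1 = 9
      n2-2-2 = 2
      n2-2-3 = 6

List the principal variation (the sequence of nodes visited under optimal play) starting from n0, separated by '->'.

n1-1 (Tomas): min(9, 1) = 1
n1-2 (Tomas): min(9, 7) = 7
n1-3 (Tomas): min(7, 0, 5) = 0
n1-4 (Tomas): min(6, 7) = 6
n1 (Hugo): max(1, 7, 0, 6) = 7
n2-1 (Tomas): min(8, 9) = 8
n2-2 (Tomas): min(9, 2, 6) = 2
n2 (Hugo): max(8, 2) = 8
n0 (Tomas): min(7, 8) = 7
At n0, Tomas picks n1 (lowest: 7).
At n1, Hugo picks n1-2 (highest: 7).
At n1-2, Tomas picks n1-2-2 (lowest: 7).
Terminal value 7.

n0 -> n1 -> n1-2 -> n1-2-2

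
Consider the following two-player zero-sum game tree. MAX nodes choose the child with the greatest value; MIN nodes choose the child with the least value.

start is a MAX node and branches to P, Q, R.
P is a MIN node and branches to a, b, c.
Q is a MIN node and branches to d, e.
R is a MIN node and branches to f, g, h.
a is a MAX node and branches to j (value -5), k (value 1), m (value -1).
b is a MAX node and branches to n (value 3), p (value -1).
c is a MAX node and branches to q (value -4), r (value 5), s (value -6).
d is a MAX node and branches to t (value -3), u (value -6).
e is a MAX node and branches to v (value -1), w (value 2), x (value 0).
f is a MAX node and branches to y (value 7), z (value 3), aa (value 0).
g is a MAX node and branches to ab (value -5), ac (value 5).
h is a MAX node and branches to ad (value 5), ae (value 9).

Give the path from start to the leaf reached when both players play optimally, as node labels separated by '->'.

start -> R -> g -> ac

a (MAX): max(-5, 1, -1) = 1
b (MAX): max(3, -1) = 3
c (MAX): max(-4, 5, -6) = 5
P (MIN): min(1, 3, 5) = 1
d (MAX): max(-3, -6) = -3
e (MAX): max(-1, 2, 0) = 2
Q (MIN): min(-3, 2) = -3
f (MAX): max(7, 3, 0) = 7
g (MAX): max(-5, 5) = 5
h (MAX): max(5, 9) = 9
R (MIN): min(7, 5, 9) = 5
start (MAX): max(1, -3, 5) = 5
At start, MAX picks R (highest: 5).
At R, MIN picks g (lowest: 5).
At g, MAX picks ac (highest: 5).
Terminal value 5.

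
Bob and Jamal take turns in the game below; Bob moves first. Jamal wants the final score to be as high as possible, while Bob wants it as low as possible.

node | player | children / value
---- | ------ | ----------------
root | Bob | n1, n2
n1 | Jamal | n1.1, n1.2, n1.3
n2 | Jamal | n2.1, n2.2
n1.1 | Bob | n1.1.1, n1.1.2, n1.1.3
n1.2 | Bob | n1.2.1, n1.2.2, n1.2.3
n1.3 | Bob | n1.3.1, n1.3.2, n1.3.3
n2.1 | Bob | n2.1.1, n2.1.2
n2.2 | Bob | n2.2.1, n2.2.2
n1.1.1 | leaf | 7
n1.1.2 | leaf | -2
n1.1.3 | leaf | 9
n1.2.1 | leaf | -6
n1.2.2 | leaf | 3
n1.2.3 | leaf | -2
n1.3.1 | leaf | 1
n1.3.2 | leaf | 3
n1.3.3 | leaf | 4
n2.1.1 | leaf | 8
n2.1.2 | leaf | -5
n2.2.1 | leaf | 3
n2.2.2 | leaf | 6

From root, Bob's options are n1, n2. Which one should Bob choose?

n1

n1.1 (Bob): min(7, -2, 9) = -2
n1.2 (Bob): min(-6, 3, -2) = -6
n1.3 (Bob): min(1, 3, 4) = 1
n1 (Jamal): max(-2, -6, 1) = 1
n2.1 (Bob): min(8, -5) = -5
n2.2 (Bob): min(3, 6) = 3
n2 (Jamal): max(-5, 3) = 3
root (Bob): min(1, 3) = 1
Bob at root wants the lowest of {n1=1, n2=3}, so chooses n1.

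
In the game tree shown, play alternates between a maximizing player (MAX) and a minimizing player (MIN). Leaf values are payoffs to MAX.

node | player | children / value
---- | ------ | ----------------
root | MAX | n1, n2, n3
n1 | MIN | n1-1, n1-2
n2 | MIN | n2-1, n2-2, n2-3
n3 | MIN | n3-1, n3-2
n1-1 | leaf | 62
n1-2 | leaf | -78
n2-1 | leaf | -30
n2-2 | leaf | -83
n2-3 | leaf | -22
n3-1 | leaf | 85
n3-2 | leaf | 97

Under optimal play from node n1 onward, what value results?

n1 (MIN): min(62, -78) = -78

-78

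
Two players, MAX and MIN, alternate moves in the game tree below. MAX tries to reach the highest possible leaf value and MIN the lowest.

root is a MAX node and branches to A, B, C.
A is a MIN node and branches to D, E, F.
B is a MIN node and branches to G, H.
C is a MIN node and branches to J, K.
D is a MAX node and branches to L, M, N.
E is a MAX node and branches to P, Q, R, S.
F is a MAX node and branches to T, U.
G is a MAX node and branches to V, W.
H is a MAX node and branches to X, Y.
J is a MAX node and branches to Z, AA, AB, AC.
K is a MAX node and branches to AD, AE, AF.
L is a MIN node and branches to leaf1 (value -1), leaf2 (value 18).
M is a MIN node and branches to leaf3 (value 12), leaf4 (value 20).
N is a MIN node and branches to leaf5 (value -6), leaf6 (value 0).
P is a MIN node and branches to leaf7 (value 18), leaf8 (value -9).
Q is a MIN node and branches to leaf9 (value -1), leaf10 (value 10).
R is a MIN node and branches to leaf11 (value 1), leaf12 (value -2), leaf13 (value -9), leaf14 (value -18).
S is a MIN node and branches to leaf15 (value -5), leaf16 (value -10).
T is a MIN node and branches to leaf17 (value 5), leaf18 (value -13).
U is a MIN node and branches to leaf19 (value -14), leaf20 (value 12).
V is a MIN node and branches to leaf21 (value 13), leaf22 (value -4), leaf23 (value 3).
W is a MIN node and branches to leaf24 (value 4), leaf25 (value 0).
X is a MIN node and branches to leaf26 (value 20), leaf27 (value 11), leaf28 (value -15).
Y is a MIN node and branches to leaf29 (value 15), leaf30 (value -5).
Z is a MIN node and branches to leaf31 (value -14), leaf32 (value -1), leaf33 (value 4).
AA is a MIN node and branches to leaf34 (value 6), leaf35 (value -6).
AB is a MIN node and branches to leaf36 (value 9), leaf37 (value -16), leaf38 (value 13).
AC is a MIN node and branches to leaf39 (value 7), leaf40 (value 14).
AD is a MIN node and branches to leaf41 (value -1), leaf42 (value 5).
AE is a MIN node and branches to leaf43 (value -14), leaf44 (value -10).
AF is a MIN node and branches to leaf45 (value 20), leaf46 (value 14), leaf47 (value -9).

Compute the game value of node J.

7

Z (MIN): min(-14, -1, 4) = -14
AA (MIN): min(6, -6) = -6
AB (MIN): min(9, -16, 13) = -16
AC (MIN): min(7, 14) = 7
J (MAX): max(-14, -6, -16, 7) = 7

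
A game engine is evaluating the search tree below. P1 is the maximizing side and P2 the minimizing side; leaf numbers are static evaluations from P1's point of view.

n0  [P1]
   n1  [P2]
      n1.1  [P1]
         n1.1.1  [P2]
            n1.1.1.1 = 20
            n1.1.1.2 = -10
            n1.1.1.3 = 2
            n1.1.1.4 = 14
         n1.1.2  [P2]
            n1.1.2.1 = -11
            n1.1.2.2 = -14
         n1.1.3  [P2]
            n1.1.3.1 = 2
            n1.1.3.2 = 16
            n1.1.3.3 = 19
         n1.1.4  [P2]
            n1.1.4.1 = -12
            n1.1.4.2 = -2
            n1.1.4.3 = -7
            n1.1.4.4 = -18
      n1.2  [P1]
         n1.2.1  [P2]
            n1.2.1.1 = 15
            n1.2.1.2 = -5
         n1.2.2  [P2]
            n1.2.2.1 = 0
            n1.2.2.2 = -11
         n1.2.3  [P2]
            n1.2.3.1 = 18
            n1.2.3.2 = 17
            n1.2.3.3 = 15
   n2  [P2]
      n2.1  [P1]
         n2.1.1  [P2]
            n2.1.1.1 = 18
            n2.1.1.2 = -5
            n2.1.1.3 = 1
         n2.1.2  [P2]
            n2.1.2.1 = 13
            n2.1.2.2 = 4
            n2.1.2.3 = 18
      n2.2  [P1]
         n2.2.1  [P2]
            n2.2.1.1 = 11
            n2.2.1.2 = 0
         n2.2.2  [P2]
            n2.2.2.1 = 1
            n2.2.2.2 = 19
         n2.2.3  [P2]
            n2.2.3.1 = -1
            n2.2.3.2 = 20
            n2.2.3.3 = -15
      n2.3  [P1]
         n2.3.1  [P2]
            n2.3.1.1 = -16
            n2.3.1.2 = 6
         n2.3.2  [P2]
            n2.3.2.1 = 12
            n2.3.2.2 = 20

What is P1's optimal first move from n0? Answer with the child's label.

n1.1.1 (P2): min(20, -10, 2, 14) = -10
n1.1.2 (P2): min(-11, -14) = -14
n1.1.3 (P2): min(2, 16, 19) = 2
n1.1.4 (P2): min(-12, -2, -7, -18) = -18
n1.1 (P1): max(-10, -14, 2, -18) = 2
n1.2.1 (P2): min(15, -5) = -5
n1.2.2 (P2): min(0, -11) = -11
n1.2.3 (P2): min(18, 17, 15) = 15
n1.2 (P1): max(-5, -11, 15) = 15
n1 (P2): min(2, 15) = 2
n2.1.1 (P2): min(18, -5, 1) = -5
n2.1.2 (P2): min(13, 4, 18) = 4
n2.1 (P1): max(-5, 4) = 4
n2.2.1 (P2): min(11, 0) = 0
n2.2.2 (P2): min(1, 19) = 1
n2.2.3 (P2): min(-1, 20, -15) = -15
n2.2 (P1): max(0, 1, -15) = 1
n2.3.1 (P2): min(-16, 6) = -16
n2.3.2 (P2): min(12, 20) = 12
n2.3 (P1): max(-16, 12) = 12
n2 (P2): min(4, 1, 12) = 1
n0 (P1): max(2, 1) = 2
P1 at n0 wants the highest of {n1=2, n2=1}, so chooses n1.

n1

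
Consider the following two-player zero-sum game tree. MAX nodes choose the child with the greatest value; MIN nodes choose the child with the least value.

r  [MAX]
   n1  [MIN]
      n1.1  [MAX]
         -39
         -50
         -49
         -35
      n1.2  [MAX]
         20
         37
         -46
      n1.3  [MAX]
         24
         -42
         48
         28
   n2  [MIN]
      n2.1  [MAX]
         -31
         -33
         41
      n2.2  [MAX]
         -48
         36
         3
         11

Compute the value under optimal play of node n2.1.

n2.1 (MAX): max(-31, -33, 41) = 41

41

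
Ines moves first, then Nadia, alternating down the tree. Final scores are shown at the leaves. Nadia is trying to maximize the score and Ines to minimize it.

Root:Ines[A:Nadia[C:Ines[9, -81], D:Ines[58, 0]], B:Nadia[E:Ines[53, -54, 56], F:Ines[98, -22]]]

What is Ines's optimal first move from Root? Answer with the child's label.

C (Ines): min(9, -81) = -81
D (Ines): min(58, 0) = 0
A (Nadia): max(-81, 0) = 0
E (Ines): min(53, -54, 56) = -54
F (Ines): min(98, -22) = -22
B (Nadia): max(-54, -22) = -22
Root (Ines): min(0, -22) = -22
Ines at Root wants the lowest of {A=0, B=-22}, so chooses B.

B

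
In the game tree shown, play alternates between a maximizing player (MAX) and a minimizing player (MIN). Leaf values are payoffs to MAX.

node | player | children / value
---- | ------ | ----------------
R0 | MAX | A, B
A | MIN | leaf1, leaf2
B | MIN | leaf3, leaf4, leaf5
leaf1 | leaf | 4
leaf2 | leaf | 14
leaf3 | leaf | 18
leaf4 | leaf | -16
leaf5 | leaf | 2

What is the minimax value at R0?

4

A (MIN): min(4, 14) = 4
B (MIN): min(18, -16, 2) = -16
R0 (MAX): max(4, -16) = 4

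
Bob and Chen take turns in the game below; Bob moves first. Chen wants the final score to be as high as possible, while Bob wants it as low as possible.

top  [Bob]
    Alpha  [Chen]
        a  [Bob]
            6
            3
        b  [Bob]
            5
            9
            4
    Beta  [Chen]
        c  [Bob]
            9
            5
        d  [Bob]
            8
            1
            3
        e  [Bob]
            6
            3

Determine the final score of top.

4

a (Bob): min(6, 3) = 3
b (Bob): min(5, 9, 4) = 4
Alpha (Chen): max(3, 4) = 4
c (Bob): min(9, 5) = 5
d (Bob): min(8, 1, 3) = 1
e (Bob): min(6, 3) = 3
Beta (Chen): max(5, 1, 3) = 5
top (Bob): min(4, 5) = 4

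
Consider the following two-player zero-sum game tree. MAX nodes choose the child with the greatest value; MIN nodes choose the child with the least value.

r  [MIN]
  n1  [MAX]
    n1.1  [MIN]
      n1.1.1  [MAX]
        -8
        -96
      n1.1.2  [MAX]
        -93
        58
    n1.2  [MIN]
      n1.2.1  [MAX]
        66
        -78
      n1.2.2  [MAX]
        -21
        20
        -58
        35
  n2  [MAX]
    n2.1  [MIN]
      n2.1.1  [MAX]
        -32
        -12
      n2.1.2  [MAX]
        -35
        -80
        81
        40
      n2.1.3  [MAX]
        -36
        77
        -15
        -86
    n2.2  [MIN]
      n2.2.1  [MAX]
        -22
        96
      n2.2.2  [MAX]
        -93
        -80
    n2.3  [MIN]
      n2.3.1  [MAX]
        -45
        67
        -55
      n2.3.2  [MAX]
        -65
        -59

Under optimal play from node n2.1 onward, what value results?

-12

n2.1.1 (MAX): max(-32, -12) = -12
n2.1.2 (MAX): max(-35, -80, 81, 40) = 81
n2.1.3 (MAX): max(-36, 77, -15, -86) = 77
n2.1 (MIN): min(-12, 81, 77) = -12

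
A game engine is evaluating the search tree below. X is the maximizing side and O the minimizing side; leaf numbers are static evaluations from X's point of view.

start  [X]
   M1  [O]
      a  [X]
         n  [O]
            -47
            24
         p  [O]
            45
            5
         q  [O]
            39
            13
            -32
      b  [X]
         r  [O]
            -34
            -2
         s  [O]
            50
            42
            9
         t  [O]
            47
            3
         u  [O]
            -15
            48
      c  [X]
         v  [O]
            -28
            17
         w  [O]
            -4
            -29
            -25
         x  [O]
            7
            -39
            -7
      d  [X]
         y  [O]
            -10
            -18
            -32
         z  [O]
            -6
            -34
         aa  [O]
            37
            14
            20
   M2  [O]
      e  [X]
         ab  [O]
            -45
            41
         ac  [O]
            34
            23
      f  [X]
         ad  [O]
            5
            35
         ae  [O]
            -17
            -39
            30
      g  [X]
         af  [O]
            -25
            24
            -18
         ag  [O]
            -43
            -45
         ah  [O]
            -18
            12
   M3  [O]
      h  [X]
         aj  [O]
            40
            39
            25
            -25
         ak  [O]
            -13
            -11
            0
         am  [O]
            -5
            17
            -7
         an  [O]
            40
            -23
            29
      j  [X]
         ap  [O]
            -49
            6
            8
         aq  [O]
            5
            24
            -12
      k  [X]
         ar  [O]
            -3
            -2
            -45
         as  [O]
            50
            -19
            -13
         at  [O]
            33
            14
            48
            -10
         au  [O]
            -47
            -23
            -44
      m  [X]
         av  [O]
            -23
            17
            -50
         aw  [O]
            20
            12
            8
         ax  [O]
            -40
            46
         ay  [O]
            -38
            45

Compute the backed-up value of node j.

ap (O): min(-49, 6, 8) = -49
aq (O): min(5, 24, -12) = -12
j (X): max(-49, -12) = -12

-12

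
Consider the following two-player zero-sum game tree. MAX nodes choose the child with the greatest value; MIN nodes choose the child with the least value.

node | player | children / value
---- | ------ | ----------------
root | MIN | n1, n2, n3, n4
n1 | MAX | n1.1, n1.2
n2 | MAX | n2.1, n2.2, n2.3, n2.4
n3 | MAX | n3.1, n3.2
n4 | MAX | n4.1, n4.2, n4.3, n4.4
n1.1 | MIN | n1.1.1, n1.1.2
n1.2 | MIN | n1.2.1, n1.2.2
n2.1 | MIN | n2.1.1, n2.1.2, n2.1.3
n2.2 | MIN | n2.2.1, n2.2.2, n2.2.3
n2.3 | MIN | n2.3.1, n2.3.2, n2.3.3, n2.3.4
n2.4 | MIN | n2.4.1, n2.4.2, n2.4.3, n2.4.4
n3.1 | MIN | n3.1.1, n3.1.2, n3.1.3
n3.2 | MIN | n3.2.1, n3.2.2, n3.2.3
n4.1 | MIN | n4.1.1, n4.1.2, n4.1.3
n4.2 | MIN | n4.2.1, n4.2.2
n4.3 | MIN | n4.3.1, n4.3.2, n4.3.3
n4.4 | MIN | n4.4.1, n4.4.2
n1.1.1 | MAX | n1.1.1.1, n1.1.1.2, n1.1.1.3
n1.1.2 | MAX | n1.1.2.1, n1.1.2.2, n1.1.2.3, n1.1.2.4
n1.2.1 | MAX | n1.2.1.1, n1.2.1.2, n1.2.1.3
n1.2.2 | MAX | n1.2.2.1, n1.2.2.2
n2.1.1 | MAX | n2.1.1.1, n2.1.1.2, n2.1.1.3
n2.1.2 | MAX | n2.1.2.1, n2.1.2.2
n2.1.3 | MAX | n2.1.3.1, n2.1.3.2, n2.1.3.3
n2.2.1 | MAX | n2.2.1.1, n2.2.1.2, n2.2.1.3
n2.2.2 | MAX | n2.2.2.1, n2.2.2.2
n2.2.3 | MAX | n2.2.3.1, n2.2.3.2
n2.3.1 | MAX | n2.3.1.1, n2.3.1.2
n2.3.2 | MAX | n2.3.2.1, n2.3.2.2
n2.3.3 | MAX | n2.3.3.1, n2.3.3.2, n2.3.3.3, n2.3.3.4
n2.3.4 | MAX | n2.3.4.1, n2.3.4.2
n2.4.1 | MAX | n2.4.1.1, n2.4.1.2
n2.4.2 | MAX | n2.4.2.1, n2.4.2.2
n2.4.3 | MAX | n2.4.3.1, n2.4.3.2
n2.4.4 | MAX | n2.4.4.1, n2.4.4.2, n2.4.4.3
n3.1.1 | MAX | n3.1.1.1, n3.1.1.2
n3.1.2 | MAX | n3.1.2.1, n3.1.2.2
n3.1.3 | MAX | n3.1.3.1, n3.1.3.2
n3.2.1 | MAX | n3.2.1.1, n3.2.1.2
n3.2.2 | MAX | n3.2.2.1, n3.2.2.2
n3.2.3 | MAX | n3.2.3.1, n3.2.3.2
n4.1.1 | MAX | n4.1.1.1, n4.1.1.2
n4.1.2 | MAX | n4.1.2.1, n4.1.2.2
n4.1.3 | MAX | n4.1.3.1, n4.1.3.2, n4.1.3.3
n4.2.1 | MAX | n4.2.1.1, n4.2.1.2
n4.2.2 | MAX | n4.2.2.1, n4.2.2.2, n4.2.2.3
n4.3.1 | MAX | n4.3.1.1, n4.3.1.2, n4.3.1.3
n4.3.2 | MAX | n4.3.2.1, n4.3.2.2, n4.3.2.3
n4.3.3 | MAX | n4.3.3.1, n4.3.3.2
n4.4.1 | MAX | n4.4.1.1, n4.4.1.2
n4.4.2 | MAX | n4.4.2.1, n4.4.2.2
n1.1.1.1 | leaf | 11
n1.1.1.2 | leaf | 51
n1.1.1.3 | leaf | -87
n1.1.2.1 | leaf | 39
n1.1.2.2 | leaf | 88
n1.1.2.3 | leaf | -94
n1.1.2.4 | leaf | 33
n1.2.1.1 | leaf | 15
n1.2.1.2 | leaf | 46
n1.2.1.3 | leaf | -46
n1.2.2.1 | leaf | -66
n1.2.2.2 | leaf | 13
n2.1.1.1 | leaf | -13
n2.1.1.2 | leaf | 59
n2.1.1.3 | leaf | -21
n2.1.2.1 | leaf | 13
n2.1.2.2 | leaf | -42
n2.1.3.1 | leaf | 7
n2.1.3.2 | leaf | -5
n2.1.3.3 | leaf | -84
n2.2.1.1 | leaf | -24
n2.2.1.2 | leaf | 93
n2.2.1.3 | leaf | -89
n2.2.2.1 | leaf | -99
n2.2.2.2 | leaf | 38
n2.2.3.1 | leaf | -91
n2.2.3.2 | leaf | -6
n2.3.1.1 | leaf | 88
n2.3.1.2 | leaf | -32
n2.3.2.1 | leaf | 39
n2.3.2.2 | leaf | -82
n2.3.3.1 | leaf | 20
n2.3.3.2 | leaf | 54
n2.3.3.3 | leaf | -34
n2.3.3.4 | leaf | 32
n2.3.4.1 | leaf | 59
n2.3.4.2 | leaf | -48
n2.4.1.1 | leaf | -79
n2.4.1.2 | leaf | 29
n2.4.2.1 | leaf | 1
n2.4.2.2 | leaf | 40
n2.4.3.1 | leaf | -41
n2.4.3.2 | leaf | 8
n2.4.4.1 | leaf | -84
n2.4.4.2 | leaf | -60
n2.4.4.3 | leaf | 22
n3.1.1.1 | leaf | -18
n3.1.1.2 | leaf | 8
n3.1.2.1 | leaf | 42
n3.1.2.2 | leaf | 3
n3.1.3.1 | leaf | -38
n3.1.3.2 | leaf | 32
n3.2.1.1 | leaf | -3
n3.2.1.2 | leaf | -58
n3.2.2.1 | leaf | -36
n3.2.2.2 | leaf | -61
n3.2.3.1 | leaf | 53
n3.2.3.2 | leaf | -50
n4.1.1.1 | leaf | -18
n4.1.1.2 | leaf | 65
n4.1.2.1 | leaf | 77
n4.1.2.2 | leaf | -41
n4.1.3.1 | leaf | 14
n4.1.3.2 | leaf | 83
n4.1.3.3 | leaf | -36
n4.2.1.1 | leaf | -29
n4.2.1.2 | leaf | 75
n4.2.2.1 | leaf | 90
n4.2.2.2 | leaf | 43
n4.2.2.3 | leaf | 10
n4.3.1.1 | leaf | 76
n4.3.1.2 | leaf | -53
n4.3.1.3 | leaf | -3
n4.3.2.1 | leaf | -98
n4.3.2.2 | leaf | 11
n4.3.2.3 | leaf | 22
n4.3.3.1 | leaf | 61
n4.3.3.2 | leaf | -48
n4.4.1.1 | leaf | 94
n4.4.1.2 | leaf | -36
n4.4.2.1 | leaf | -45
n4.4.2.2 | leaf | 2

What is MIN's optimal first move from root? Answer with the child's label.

n1.1.1 (MAX): max(11, 51, -87) = 51
n1.1.2 (MAX): max(39, 88, -94, 33) = 88
n1.1 (MIN): min(51, 88) = 51
n1.2.1 (MAX): max(15, 46, -46) = 46
n1.2.2 (MAX): max(-66, 13) = 13
n1.2 (MIN): min(46, 13) = 13
n1 (MAX): max(51, 13) = 51
n2.1.1 (MAX): max(-13, 59, -21) = 59
n2.1.2 (MAX): max(13, -42) = 13
n2.1.3 (MAX): max(7, -5, -84) = 7
n2.1 (MIN): min(59, 13, 7) = 7
n2.2.1 (MAX): max(-24, 93, -89) = 93
n2.2.2 (MAX): max(-99, 38) = 38
n2.2.3 (MAX): max(-91, -6) = -6
n2.2 (MIN): min(93, 38, -6) = -6
n2.3.1 (MAX): max(88, -32) = 88
n2.3.2 (MAX): max(39, -82) = 39
n2.3.3 (MAX): max(20, 54, -34, 32) = 54
n2.3.4 (MAX): max(59, -48) = 59
n2.3 (MIN): min(88, 39, 54, 59) = 39
n2.4.1 (MAX): max(-79, 29) = 29
n2.4.2 (MAX): max(1, 40) = 40
n2.4.3 (MAX): max(-41, 8) = 8
n2.4.4 (MAX): max(-84, -60, 22) = 22
n2.4 (MIN): min(29, 40, 8, 22) = 8
n2 (MAX): max(7, -6, 39, 8) = 39
n3.1.1 (MAX): max(-18, 8) = 8
n3.1.2 (MAX): max(42, 3) = 42
n3.1.3 (MAX): max(-38, 32) = 32
n3.1 (MIN): min(8, 42, 32) = 8
n3.2.1 (MAX): max(-3, -58) = -3
n3.2.2 (MAX): max(-36, -61) = -36
n3.2.3 (MAX): max(53, -50) = 53
n3.2 (MIN): min(-3, -36, 53) = -36
n3 (MAX): max(8, -36) = 8
n4.1.1 (MAX): max(-18, 65) = 65
n4.1.2 (MAX): max(77, -41) = 77
n4.1.3 (MAX): max(14, 83, -36) = 83
n4.1 (MIN): min(65, 77, 83) = 65
n4.2.1 (MAX): max(-29, 75) = 75
n4.2.2 (MAX): max(90, 43, 10) = 90
n4.2 (MIN): min(75, 90) = 75
n4.3.1 (MAX): max(76, -53, -3) = 76
n4.3.2 (MAX): max(-98, 11, 22) = 22
n4.3.3 (MAX): max(61, -48) = 61
n4.3 (MIN): min(76, 22, 61) = 22
n4.4.1 (MAX): max(94, -36) = 94
n4.4.2 (MAX): max(-45, 2) = 2
n4.4 (MIN): min(94, 2) = 2
n4 (MAX): max(65, 75, 22, 2) = 75
root (MIN): min(51, 39, 8, 75) = 8
MIN at root wants the lowest of {n1=51, n2=39, n3=8, n4=75}, so chooses n3.

n3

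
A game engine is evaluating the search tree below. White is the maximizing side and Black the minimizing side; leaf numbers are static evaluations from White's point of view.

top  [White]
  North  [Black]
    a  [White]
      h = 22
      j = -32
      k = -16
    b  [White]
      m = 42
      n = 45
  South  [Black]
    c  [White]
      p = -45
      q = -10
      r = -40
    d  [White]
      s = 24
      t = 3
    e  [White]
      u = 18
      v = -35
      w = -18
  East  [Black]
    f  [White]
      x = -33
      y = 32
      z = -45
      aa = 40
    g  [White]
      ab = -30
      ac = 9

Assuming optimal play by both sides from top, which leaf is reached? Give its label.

h

a (White): max(22, -32, -16) = 22
b (White): max(42, 45) = 45
North (Black): min(22, 45) = 22
c (White): max(-45, -10, -40) = -10
d (White): max(24, 3) = 24
e (White): max(18, -35, -18) = 18
South (Black): min(-10, 24, 18) = -10
f (White): max(-33, 32, -45, 40) = 40
g (White): max(-30, 9) = 9
East (Black): min(40, 9) = 9
top (White): max(22, -10, 9) = 22
At top, White picks North (highest: 22).
At North, Black picks a (lowest: 22).
At a, White picks h (highest: 22).
Terminal value 22.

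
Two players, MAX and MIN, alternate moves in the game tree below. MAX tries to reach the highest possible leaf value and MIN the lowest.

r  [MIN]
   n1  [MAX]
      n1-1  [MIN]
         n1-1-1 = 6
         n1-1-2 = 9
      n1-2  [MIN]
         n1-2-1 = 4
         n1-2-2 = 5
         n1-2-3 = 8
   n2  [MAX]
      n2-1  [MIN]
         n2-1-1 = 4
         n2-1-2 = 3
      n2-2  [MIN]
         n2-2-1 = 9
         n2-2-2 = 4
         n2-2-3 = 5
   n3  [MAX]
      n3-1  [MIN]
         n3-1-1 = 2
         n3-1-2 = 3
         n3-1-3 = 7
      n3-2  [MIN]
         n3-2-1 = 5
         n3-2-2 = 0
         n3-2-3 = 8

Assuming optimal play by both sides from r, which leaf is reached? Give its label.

n1-1 (MIN): min(6, 9) = 6
n1-2 (MIN): min(4, 5, 8) = 4
n1 (MAX): max(6, 4) = 6
n2-1 (MIN): min(4, 3) = 3
n2-2 (MIN): min(9, 4, 5) = 4
n2 (MAX): max(3, 4) = 4
n3-1 (MIN): min(2, 3, 7) = 2
n3-2 (MIN): min(5, 0, 8) = 0
n3 (MAX): max(2, 0) = 2
r (MIN): min(6, 4, 2) = 2
At r, MIN picks n3 (lowest: 2).
At n3, MAX picks n3-1 (highest: 2).
At n3-1, MIN picks n3-1-1 (lowest: 2).
Terminal value 2.

n3-1-1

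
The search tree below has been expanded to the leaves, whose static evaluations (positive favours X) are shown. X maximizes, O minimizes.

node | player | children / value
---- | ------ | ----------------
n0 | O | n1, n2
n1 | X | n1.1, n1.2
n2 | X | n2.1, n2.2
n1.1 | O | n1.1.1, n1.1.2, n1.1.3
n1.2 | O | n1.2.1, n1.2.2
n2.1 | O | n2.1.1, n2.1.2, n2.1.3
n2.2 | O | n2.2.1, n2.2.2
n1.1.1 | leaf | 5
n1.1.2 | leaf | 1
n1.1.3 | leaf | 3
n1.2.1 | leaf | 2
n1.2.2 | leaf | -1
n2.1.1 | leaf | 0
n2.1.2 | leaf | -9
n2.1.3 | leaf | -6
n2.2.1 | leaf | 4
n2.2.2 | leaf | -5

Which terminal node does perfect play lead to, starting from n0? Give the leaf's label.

n2.2.2

n1.1 (O): min(5, 1, 3) = 1
n1.2 (O): min(2, -1) = -1
n1 (X): max(1, -1) = 1
n2.1 (O): min(0, -9, -6) = -9
n2.2 (O): min(4, -5) = -5
n2 (X): max(-9, -5) = -5
n0 (O): min(1, -5) = -5
At n0, O picks n2 (lowest: -5).
At n2, X picks n2.2 (highest: -5).
At n2.2, O picks n2.2.2 (lowest: -5).
Terminal value -5.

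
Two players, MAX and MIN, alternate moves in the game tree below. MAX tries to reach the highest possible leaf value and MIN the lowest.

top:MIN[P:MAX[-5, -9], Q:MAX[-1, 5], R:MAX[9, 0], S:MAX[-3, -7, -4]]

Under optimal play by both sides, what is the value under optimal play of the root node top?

P (MAX): max(-5, -9) = -5
Q (MAX): max(-1, 5) = 5
R (MAX): max(9, 0) = 9
S (MAX): max(-3, -7, -4) = -3
top (MIN): min(-5, 5, 9, -3) = -5

-5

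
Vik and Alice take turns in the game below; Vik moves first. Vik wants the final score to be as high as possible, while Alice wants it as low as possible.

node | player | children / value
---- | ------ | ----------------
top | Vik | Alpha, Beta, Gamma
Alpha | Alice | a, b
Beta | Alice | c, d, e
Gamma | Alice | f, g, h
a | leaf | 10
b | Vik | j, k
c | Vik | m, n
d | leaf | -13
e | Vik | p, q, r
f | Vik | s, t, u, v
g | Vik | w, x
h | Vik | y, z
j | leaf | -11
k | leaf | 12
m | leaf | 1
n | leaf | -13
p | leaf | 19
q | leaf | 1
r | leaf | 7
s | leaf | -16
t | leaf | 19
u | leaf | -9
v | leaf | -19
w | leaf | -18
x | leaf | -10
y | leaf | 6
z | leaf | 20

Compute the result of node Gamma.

f (Vik): max(-16, 19, -9, -19) = 19
g (Vik): max(-18, -10) = -10
h (Vik): max(6, 20) = 20
Gamma (Alice): min(19, -10, 20) = -10

-10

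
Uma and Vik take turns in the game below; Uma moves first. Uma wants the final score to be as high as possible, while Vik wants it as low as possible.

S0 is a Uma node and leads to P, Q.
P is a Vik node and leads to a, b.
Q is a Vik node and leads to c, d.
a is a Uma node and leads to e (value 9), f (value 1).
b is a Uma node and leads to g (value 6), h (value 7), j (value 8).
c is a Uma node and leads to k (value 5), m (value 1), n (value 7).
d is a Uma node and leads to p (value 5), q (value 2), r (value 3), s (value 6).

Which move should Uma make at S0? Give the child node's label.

P

a (Uma): max(9, 1) = 9
b (Uma): max(6, 7, 8) = 8
P (Vik): min(9, 8) = 8
c (Uma): max(5, 1, 7) = 7
d (Uma): max(5, 2, 3, 6) = 6
Q (Vik): min(7, 6) = 6
S0 (Uma): max(8, 6) = 8
Uma at S0 wants the highest of {P=8, Q=6}, so chooses P.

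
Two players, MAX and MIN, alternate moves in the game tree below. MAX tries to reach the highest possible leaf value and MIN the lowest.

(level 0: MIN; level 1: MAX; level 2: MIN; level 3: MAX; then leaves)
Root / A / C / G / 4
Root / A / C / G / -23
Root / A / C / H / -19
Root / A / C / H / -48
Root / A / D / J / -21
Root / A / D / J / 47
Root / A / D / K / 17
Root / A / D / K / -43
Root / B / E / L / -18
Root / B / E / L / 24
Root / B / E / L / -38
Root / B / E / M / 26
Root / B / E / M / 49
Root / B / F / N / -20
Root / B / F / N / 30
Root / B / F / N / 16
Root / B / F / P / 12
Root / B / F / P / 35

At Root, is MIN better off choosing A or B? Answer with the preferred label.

A

G (MAX): max(4, -23) = 4
H (MAX): max(-19, -48) = -19
C (MIN): min(4, -19) = -19
J (MAX): max(-21, 47) = 47
K (MAX): max(17, -43) = 17
D (MIN): min(47, 17) = 17
A (MAX): max(-19, 17) = 17
L (MAX): max(-18, 24, -38) = 24
M (MAX): max(26, 49) = 49
E (MIN): min(24, 49) = 24
N (MAX): max(-20, 30, 16) = 30
P (MAX): max(12, 35) = 35
F (MIN): min(30, 35) = 30
B (MAX): max(24, 30) = 30
MIN prefers the lower value; A=17, B=30. A is better since 17 < 30.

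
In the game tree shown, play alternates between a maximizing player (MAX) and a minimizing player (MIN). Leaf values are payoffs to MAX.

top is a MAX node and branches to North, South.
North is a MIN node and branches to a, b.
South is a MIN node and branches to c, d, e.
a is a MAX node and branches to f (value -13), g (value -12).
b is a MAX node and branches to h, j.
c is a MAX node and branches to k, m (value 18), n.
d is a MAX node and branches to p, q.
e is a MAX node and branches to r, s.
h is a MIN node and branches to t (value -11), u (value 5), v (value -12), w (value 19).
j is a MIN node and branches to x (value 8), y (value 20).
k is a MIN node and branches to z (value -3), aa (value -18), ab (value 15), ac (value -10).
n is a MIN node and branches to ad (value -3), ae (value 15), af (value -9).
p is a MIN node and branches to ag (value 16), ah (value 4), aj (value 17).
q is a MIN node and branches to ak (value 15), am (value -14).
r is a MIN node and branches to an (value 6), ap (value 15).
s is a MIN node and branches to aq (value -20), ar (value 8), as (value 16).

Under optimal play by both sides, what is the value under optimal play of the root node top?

a (MAX): max(-13, -12) = -12
h (MIN): min(-11, 5, -12, 19) = -12
j (MIN): min(8, 20) = 8
b (MAX): max(-12, 8) = 8
North (MIN): min(-12, 8) = -12
k (MIN): min(-3, -18, 15, -10) = -18
n (MIN): min(-3, 15, -9) = -9
c (MAX): max(-18, 18, -9) = 18
p (MIN): min(16, 4, 17) = 4
q (MIN): min(15, -14) = -14
d (MAX): max(4, -14) = 4
r (MIN): min(6, 15) = 6
s (MIN): min(-20, 8, 16) = -20
e (MAX): max(6, -20) = 6
South (MIN): min(18, 4, 6) = 4
top (MAX): max(-12, 4) = 4

4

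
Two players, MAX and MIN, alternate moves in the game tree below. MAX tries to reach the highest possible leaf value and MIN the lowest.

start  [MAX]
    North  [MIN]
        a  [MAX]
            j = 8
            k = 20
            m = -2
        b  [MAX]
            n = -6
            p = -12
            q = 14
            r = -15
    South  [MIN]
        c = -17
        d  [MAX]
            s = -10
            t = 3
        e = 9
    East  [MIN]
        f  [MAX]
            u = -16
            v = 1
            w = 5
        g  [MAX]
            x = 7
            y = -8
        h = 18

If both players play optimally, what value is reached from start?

a (MAX): max(8, 20, -2) = 20
b (MAX): max(-6, -12, 14, -15) = 14
North (MIN): min(20, 14) = 14
d (MAX): max(-10, 3) = 3
South (MIN): min(-17, 3, 9) = -17
f (MAX): max(-16, 1, 5) = 5
g (MAX): max(7, -8) = 7
East (MIN): min(5, 7, 18) = 5
start (MAX): max(14, -17, 5) = 14

14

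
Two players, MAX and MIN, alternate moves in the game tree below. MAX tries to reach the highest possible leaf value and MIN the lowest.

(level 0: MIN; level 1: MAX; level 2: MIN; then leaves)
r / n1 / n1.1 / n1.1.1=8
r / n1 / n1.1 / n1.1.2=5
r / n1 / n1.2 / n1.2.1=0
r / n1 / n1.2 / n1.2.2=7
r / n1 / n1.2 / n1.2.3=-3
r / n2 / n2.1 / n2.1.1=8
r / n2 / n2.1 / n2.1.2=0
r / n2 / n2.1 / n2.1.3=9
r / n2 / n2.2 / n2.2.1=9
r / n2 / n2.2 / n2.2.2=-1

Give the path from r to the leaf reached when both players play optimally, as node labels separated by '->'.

n1.1 (MIN): min(8, 5) = 5
n1.2 (MIN): min(0, 7, -3) = -3
n1 (MAX): max(5, -3) = 5
n2.1 (MIN): min(8, 0, 9) = 0
n2.2 (MIN): min(9, -1) = -1
n2 (MAX): max(0, -1) = 0
r (MIN): min(5, 0) = 0
At r, MIN picks n2 (lowest: 0).
At n2, MAX picks n2.1 (highest: 0).
At n2.1, MIN picks n2.1.2 (lowest: 0).
Terminal value 0.

r -> n2 -> n2.1 -> n2.1.2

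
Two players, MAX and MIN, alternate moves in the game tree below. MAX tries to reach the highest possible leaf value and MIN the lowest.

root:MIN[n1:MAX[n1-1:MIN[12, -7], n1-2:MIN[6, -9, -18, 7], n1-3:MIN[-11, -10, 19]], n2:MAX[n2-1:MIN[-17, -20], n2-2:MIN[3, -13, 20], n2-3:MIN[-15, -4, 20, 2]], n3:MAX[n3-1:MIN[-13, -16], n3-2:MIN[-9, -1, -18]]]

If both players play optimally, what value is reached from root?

n1-1 (MIN): min(12, -7) = -7
n1-2 (MIN): min(6, -9, -18, 7) = -18
n1-3 (MIN): min(-11, -10, 19) = -11
n1 (MAX): max(-7, -18, -11) = -7
n2-1 (MIN): min(-17, -20) = -20
n2-2 (MIN): min(3, -13, 20) = -13
n2-3 (MIN): min(-15, -4, 20, 2) = -15
n2 (MAX): max(-20, -13, -15) = -13
n3-1 (MIN): min(-13, -16) = -16
n3-2 (MIN): min(-9, -1, -18) = -18
n3 (MAX): max(-16, -18) = -16
root (MIN): min(-7, -13, -16) = -16

-16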